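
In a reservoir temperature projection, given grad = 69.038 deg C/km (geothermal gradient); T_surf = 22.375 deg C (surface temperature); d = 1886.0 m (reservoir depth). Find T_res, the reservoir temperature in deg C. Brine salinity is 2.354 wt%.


T_res = T_surf + grad * d / 1000
T_res = 22.375 + 69.038 * 1886.0 / 1000
T_res = 152.58 deg C


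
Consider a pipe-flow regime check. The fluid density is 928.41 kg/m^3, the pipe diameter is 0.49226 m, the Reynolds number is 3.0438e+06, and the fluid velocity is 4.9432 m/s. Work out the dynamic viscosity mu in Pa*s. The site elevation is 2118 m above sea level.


mu = rho * vel * D / Re
mu = 928.41 * 4.9432 * 0.49226 / 3.0438e+06
mu = 0.00074221 Pa*s


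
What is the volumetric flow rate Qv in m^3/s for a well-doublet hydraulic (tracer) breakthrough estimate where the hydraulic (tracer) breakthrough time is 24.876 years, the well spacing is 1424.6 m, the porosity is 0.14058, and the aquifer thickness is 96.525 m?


Qv = pi*hr*phi*L^2 / (3*t_bt*365.25*86400)
Qv = pi*96.525*0.14058*1424.6^2 / (3*24.876*365.25*86400)
Qv = 0.036736 m^3/s


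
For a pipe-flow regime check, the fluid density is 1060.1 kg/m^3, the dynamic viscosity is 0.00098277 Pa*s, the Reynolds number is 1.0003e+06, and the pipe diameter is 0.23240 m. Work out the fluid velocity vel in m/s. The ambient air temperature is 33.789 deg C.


vel = Re * mu / (rho * D)
vel = 1.0003e+06 * 0.00098277 / (1060.1 * 0.23240)
vel = 3.9902 m/s


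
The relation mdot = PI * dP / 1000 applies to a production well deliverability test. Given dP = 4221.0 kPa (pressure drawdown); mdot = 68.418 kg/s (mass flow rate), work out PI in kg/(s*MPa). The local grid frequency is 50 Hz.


PI = mdot * 1000 / dP
PI = 68.418 * 1000 / 4221.0
PI = 16.209 kg/(s*MPa)


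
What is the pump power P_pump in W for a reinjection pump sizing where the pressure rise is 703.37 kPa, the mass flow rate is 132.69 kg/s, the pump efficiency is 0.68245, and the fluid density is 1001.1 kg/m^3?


P_pump = mdot * dP / (rho * eta)
P_pump = 132.69 * 703.37 / (1001.1 * 0.68245)
P_pump = 136.6072 kW
Convert: 136.6072 kW * 1000.0 = 1.3661e+05 W
P_pump = 1.3661e+05 W


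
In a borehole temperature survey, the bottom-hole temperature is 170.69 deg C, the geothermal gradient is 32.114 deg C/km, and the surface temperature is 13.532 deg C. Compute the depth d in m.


d = (T_d - T_surf) / grad * 1000
d = (170.69 - 13.532) / 32.114 * 1000
d = 4893.8 m


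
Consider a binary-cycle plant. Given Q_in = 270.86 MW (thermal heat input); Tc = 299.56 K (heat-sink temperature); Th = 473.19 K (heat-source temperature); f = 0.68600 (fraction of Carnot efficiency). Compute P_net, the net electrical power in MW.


Step 1: eta = (1 - Tc/Th)*f = (1 - 299.56/473.19)*0.686 = 0.2517174
Step 2: P_net = eta * Q_in = 0.2517174 * 270.86 = 68.180 MW
P_net = 68.180 MW


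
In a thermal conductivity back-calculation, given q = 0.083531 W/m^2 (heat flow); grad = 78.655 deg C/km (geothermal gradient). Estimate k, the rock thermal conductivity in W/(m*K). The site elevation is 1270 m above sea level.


k = q / (grad / 1000)
k = 0.083531 / (78.655 / 1000)
k = 1.0620 W/(m*K)


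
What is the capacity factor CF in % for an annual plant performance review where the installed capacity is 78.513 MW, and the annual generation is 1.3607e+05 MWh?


CF = E_a / (cap * 8760) * 100
CF = 1.3607e+05 / (78.513 * 8760) * 100
CF = 19.784 %


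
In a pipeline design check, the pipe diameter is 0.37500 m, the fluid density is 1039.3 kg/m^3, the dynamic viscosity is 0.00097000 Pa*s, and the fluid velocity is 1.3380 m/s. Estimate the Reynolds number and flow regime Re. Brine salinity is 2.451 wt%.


Step 1: Re = rho*vel*D/mu = 1039.3*1.338*0.375/0.00097 = 5.3760e+05
Step 2: Re = 5.3760e+05 > 4000, so flow is turbulent.
Re = 5.3760e+05 (turbulent)


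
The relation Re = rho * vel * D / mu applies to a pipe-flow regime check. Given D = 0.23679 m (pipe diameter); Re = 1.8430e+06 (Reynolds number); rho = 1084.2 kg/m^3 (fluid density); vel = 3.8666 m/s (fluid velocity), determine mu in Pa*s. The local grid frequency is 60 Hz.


mu = rho * vel * D / Re
mu = 1084.2 * 3.8666 * 0.23679 / 1.8430e+06
mu = 0.00053861 Pa*s


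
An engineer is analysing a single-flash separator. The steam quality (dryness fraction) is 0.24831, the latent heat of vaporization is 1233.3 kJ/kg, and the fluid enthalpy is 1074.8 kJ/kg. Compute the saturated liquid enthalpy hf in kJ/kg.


hf = h - x * hfg
hf = 1074.8 - 0.24831 * 1233.3
hf = 768.56 kJ/kg


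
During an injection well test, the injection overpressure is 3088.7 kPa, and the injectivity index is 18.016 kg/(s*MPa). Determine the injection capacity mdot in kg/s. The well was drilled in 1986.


mdot = II * dP / 1000
mdot = 18.016 * 3088.7 / 1000
mdot = 55.646 kg/s


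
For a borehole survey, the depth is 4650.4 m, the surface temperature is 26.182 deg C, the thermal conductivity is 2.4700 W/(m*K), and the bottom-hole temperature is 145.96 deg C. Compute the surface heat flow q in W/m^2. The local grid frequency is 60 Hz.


Step 1: grad = (T_d - T_surf)/d * 1000 = (145.96 - 26.182)/4650.4 * 1000 = 25.75649 deg C/km
Step 2: q = k * grad / 1000 = 2.47 * 25.75649 / 1000 = 0.063619 W/m^2
q = 0.063619 W/m^2


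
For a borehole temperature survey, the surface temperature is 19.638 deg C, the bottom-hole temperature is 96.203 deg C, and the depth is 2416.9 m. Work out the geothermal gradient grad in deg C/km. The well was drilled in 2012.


grad = (T_d - T_surf) / d * 1000
grad = (96.203 - 19.638) / 2416.9 * 1000
grad = 31.679 deg C/km


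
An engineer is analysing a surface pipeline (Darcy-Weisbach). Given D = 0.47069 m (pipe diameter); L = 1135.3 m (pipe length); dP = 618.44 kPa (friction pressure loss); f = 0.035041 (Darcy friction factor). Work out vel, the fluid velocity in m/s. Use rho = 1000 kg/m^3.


vel = sqrt(dP*1000*2*D / (f*L*rho))
vel = sqrt(618.44*1000*2*0.47069 / (0.035041*1135.3*1000))
vel = 3.8255 m/s


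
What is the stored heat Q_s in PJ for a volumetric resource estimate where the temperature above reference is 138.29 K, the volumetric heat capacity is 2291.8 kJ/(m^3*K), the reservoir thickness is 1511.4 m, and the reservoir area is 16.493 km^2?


Step 1: Vr = A*1e6*hr = 16.493*1e6*1511.4 = 2.492752e+10 m^3
Step 2: Q_s = Vr*rhoc*dT/1e12 = 2.492752e+10*2291.8*138.29/1e12 = 7900.4 PJ
Q_s = 7900.4 PJ


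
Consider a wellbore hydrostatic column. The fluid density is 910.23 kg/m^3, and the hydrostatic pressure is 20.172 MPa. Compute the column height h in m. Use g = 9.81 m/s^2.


h = P * 1e6 / (g * rho)
h = 20.172 * 1e6 / (9.81 * 910.23)
h = 2259.1 m


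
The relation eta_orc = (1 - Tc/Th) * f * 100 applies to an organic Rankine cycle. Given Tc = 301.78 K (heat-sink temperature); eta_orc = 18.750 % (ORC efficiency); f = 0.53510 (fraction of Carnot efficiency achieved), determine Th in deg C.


Th = Tc / (1 - (eta_orc/100)/f)
Th = 301.78 / (1 - (18.750/100)/0.53510)
Th = 464.5641 K
Convert to deg C: 464.5641 - 273.15 = 191.41 deg C
Th = 191.41 deg C


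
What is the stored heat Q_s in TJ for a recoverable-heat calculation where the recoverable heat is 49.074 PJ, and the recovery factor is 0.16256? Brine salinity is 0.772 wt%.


Q_s = Q_rec / RF
Q_s = 49.074 / 0.16256
Q_s = 301.8824 PJ
Convert: 301.8824 PJ * 1000.0 = 3.0188e+05 TJ
Q_s = 3.0188e+05 TJ


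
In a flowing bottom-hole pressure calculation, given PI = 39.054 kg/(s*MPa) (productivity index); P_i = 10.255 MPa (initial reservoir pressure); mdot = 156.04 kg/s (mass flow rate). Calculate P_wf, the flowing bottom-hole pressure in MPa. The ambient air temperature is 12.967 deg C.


P_wf = P_i - mdot / PI
P_wf = 10.255 - 156.04 / 39.054
P_wf = 6.2595 MPa


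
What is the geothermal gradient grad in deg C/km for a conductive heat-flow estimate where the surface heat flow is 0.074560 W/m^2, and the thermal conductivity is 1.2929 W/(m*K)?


grad = q * 1000 / k
grad = 0.074560 * 1000 / 1.2929
grad = 57.669 deg C/km


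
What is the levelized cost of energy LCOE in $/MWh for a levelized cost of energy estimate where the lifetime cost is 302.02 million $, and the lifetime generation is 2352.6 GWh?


LCOE = C_tot / E_tot * 100
LCOE = 302.02 / 2352.6 * 100
LCOE = 12.83771 cents/kWh
Convert: 12.83771 cents/kWh * 10.0 = 128.38 $/MWh
LCOE = 128.38 $/MWh


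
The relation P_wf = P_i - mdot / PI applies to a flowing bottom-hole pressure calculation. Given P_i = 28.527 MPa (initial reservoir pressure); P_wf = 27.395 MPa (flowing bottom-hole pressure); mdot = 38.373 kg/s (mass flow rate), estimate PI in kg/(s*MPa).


PI = mdot / (P_i - P_wf)
PI = 38.373 / (28.527 - 27.395)
PI = 33.898 kg/(s*MPa)


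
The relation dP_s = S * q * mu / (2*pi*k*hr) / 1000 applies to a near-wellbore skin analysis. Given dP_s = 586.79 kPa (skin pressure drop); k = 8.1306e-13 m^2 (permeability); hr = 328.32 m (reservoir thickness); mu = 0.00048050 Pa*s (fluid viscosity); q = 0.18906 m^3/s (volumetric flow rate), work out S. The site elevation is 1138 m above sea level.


S = dP_s * 1000 * 2*pi*k*hr / (q*mu)
S = 586.79 * 1000 * 2*pi*8.1306e-13*328.32 / (0.18906*0.00048050)
S = 10.834


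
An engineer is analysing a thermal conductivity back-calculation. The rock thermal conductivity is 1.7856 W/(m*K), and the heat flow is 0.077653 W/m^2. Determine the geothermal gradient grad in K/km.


grad = q / k * 1000
grad = 0.077653 / 1.7856 * 1000
grad = 43.48846 deg C/km
Convert: 43.48846 deg C/km * 1.0 = 43.488 K/km
grad = 43.488 K/km


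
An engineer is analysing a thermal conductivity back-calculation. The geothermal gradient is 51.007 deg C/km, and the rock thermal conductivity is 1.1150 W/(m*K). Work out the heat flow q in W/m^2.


q = k * grad / 1000
q = 1.1150 * 51.007 / 1000
q = 0.056873 W/m^2


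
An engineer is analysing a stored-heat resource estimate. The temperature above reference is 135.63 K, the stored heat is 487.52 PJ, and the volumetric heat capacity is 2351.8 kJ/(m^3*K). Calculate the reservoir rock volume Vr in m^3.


Vr = Q_s * 1e12 / (rhoc * dT)
Vr = 487.52 * 1e12 / (2351.8 * 135.63)
Vr = 1.5284e+09 m^3


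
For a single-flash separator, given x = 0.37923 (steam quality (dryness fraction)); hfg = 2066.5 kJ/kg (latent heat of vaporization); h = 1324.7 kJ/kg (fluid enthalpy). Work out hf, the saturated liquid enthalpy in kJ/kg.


hf = h - x * hfg
hf = 1324.7 - 0.37923 * 2066.5
hf = 541.02 kJ/kg


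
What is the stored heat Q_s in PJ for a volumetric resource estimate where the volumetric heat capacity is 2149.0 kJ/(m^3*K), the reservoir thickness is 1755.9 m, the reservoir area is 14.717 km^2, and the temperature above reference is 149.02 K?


Step 1: Vr = A*1e6*hr = 14.717*1e6*1755.9 = 2.584158e+10 m^3
Step 2: Q_s = Vr*rhoc*dT/1e12 = 2.584158e+10*2149.0*149.02/1e12 = 8275.6 PJ
Q_s = 8275.6 PJ


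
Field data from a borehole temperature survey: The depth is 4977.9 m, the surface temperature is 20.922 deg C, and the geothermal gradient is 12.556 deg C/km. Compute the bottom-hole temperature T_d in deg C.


T_d = T_surf + grad * d / 1000
T_d = 20.922 + 12.556 * 4977.9 / 1000
T_d = 83.425 deg C


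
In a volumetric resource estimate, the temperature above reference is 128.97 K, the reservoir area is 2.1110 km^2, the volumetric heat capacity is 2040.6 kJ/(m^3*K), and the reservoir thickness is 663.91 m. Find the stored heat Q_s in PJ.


Step 1: Vr = A*1e6*hr = 2.111*1e6*663.91 = 1.401514e+09 m^3
Step 2: Q_s = Vr*rhoc*dT/1e12 = 1.401514e+09*2040.6*128.97/1e12 = 368.85 PJ
Q_s = 368.85 PJ


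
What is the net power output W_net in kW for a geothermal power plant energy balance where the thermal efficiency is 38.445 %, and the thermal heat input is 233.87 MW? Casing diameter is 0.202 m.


W_net = eta / 100 * Q_in
W_net = 38.445 / 100 * 233.87
W_net = 89.91132 MW
Convert: 89.91132 MW * 1000.0 = 89911 kW
W_net = 89911 kW


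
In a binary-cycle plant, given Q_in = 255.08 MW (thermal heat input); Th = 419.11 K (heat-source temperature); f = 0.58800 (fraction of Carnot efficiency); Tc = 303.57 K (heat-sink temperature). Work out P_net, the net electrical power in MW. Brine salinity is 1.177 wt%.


Step 1: eta = (1 - Tc/Th)*f = (1 - 303.57/419.11)*0.588 = 0.1620995
Step 2: P_net = eta * Q_in = 0.1620995 * 255.08 = 41.348 MW
P_net = 41.348 MW


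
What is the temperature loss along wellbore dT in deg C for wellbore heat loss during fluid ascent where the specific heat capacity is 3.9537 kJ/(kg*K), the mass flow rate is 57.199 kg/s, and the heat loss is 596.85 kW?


dT = Q_loss / (mdot * cp)
dT = 596.85 / (57.199 * 3.9537)
dT = 2.639205 K
Convert (temperature difference, 1 K = 1 deg C): 2.639205 K = 2.639205 deg C
dT = 2.6392 deg C


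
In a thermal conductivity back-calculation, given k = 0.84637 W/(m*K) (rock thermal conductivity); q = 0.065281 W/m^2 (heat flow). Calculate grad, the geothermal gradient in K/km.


grad = q / k * 1000
grad = 0.065281 / 0.84637 * 1000
grad = 77.13057 deg C/km
Convert: 77.13057 deg C/km * 1.0 = 77.131 K/km
grad = 77.131 K/km


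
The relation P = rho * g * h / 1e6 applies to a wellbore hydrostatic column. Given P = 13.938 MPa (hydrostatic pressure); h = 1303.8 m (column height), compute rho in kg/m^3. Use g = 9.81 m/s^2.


rho = P * 1e6 / (g * h)
rho = 13.938 * 1e6 / (9.81 * 1303.8)
rho = 1089.7 kg/m^3


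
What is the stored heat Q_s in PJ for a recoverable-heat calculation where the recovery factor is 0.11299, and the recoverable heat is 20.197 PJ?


Q_s = Q_rec / RF
Q_s = 20.197 / 0.11299
Q_s = 178.75 PJ


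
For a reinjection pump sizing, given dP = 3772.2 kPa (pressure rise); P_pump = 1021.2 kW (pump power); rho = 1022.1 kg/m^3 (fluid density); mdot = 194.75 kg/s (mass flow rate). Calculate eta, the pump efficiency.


eta = mdot * dP / (rho * P_pump)
eta = 194.75 * 3772.2 / (1022.1 * 1021.2)
eta = 0.70383


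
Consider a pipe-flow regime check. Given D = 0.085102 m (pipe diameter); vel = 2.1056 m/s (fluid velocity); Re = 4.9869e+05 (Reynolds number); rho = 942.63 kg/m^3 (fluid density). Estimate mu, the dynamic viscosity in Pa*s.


mu = rho * vel * D / Re
mu = 942.63 * 2.1056 * 0.085102 / 4.9869e+05
mu = 0.00033871 Pa*s


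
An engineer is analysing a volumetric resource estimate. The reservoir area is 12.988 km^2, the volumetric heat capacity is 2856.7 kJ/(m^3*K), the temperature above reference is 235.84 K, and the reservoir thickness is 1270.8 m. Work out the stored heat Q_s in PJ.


Step 1: Vr = A*1e6*hr = 12.988*1e6*1270.8 = 1.650515e+10 m^3
Step 2: Q_s = Vr*rhoc*dT/1e12 = 1.650515e+10*2856.7*235.84/1e12 = 11120 PJ
Q_s = 11120 PJ


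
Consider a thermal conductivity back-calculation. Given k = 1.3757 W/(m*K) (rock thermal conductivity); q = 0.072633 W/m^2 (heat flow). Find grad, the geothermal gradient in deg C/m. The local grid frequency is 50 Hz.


grad = q / k * 1000
grad = 0.072633 / 1.3757 * 1000
grad = 52.79712 deg C/km
Convert: 52.79712 deg C/km * 0.001 = 0.052797 deg C/m
grad = 0.052797 deg C/m


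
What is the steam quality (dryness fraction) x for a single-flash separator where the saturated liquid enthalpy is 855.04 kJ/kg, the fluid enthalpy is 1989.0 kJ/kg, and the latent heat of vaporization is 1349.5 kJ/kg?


x = (h - hf) / hfg
x = (1989.0 - 855.04) / 1349.5
x = 0.84028


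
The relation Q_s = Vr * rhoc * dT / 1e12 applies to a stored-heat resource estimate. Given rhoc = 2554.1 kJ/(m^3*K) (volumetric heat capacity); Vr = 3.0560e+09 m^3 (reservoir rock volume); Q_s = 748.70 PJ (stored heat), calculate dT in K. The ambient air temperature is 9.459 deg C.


dT = Q_s * 1e12 / (Vr * rhoc)
dT = 748.70 * 1e12 / (3.0560e+09 * 2554.1)
dT = 95.922 K


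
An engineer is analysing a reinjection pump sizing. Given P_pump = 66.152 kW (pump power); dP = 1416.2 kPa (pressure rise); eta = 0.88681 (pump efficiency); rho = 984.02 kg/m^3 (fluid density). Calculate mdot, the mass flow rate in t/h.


mdot = P_pump * rho * eta / dP
mdot = 66.152 * 984.02 * 0.88681 / 1416.2
mdot = 40.76176 kg/s
Convert: 40.76176 kg/s * 3.6 = 146.74 t/h
mdot = 146.74 t/h


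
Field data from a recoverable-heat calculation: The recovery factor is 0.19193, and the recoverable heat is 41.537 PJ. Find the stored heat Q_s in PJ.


Q_s = Q_rec / RF
Q_s = 41.537 / 0.19193
Q_s = 216.42 PJ


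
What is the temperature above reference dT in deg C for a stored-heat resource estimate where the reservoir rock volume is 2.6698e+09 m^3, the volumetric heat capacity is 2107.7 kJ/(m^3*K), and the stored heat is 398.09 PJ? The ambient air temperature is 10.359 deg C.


dT = Q_s * 1e12 / (Vr * rhoc)
dT = 398.09 * 1e12 / (2.6698e+09 * 2107.7)
dT = 70.74467 K
Convert (temperature difference, 1 K = 1 deg C): 70.74467 K = 70.74467 deg C
dT = 70.745 deg C


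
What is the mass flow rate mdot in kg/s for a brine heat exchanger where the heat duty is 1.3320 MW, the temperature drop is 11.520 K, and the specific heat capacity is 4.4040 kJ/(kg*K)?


mdot = Q * 1000 / (cp * dT)
mdot = 1.3320 * 1000 / (4.4040 * 11.520)
mdot = 26.255 kg/s


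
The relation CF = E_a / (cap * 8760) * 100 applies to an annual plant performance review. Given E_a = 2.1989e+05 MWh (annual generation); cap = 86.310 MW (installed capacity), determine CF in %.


CF = E_a / (cap * 8760) * 100
CF = 2.1989e+05 / (86.310 * 8760) * 100
CF = 29.083 %


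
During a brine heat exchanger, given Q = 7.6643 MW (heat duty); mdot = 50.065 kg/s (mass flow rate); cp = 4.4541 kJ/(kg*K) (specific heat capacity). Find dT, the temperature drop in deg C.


dT = Q * 1000 / (mdot * cp)
dT = 7.6643 * 1000 / (50.065 * 4.4541)
dT = 34.36990 K
Convert (temperature difference, 1 K = 1 deg C): 34.36990 K = 34.36990 deg C
dT = 34.370 deg C


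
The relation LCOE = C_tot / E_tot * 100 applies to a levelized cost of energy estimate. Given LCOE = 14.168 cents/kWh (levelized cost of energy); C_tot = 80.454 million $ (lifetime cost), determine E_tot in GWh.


E_tot = C_tot / LCOE * 100
E_tot = 80.454 / 14.168 * 100
E_tot = 567.86 GWh


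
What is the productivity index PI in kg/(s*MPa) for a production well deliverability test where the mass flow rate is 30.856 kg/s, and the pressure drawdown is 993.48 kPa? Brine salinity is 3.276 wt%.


PI = mdot * 1000 / dP
PI = 30.856 * 1000 / 993.48
PI = 31.059 kg/(s*MPa)


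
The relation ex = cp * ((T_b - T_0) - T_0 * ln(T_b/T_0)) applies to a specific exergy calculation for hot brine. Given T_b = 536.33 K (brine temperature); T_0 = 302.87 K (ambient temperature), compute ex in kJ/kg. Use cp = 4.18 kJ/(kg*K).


ex = cp * ((T_b - T_0) - T_0 * ln(T_b/T_0))
ex = 4.18 * ((536.33 - 302.87) - 302.87 * ln(536.33/302.87))
ex = 252.41 kJ/kg


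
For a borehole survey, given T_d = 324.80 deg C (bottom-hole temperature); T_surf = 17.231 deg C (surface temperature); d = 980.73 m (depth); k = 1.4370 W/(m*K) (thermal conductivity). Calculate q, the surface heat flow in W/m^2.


Step 1: grad = (T_d - T_surf)/d * 1000 = (324.8 - 17.231)/980.73 * 1000 = 313.6123 deg C/km
Step 2: q = k * grad / 1000 = 1.437 * 313.6123 / 1000 = 0.45066 W/m^2
q = 0.45066 W/m^2


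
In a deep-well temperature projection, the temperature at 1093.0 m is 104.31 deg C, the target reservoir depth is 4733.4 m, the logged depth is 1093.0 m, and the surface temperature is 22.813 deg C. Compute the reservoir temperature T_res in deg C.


Step 1: grad = (T_d1 - T_surf)/d1 * 1000 = (104.31 - 22.813)/1093.0 * 1000 = 74.56267 deg C/km
Step 2: T_res = T_surf + grad*d2/1000 = 22.813 + 74.56267*4733.4/1000 = 375.75 deg C
T_res = 375.75 deg C


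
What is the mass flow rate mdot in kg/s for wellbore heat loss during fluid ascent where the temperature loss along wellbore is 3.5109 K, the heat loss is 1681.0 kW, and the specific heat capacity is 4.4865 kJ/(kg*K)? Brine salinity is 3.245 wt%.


mdot = Q_loss / (cp * dT)
mdot = 1681.0 / (4.4865 * 3.5109)
mdot = 106.72 kg/s


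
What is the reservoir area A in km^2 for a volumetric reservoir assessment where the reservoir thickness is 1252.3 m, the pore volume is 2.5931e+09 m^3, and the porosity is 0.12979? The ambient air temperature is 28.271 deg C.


A = Vp / (1e6 * hr * phi)
A = 2.5931e+09 / (1e6 * 1252.3 * 0.12979)
A = 15.954 km^2


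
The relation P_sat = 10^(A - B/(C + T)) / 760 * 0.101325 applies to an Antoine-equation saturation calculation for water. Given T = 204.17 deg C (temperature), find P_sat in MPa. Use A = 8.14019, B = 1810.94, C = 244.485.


P_sat = 10^(A - B/(C + T)) / 760 * 0.101325
P_sat = 10^(8.14019 - 1810.94/(244.485 + 204.17)) / 760 * 0.101325
P_sat = 1.6932 MPa


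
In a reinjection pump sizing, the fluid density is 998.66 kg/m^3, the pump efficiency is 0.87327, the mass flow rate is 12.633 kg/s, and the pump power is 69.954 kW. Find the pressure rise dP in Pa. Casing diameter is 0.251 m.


dP = P_pump * rho * eta / mdot
dP = 69.954 * 998.66 * 0.87327 / 12.633
dP = 4829.167 kPa
Convert: 4829.167 kPa * 1000.0 = 4.8292e+06 Pa
dP = 4.8292e+06 Pa


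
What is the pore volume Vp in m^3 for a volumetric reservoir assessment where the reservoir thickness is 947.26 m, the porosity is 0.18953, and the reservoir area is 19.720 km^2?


Vp = A * 1e6 * hr * phi
Vp = 19.720 * 1e6 * 947.26 * 0.18953
Vp = 3.5404e+09 m^3


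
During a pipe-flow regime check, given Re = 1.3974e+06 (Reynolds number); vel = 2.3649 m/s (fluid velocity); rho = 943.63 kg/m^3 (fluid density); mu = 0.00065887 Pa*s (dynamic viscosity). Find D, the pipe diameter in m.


D = Re * mu / (rho * vel)
D = 1.3974e+06 * 0.00065887 / (943.63 * 2.3649)
D = 0.41258 m


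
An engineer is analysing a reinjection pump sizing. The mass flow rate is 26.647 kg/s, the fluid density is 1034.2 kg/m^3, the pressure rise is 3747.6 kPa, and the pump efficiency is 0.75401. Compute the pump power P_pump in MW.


P_pump = mdot * dP / (rho * eta)
P_pump = 26.647 * 3747.6 / (1034.2 * 0.75401)
P_pump = 128.0619 kW
Convert: 128.0619 kW * 0.001 = 0.12806 MW
P_pump = 0.12806 MW


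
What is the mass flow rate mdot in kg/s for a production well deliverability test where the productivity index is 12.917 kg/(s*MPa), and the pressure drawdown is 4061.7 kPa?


mdot = PI * dP / 1000
mdot = 12.917 * 4061.7 / 1000
mdot = 52.465 kg/s


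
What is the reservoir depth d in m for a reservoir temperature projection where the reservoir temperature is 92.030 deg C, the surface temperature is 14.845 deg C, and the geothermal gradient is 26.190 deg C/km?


d = (T_res - T_surf) / grad * 1000
d = (92.030 - 14.845) / 26.190 * 1000
d = 2947.1 m


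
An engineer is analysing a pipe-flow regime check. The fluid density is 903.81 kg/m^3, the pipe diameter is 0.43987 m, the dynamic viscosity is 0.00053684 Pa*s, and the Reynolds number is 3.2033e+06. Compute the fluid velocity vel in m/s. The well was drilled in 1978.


vel = Re * mu / (rho * D)
vel = 3.2033e+06 * 0.00053684 / (903.81 * 0.43987)
vel = 4.3255 m/s


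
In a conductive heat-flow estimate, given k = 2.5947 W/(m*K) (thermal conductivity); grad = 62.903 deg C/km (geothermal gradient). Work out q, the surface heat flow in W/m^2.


q = k * grad / 1000
q = 2.5947 * 62.903 / 1000
q = 0.16321 W/m^2


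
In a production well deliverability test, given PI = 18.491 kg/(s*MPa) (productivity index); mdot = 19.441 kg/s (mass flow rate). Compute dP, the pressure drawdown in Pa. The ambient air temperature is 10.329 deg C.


dP = mdot * 1000 / PI
dP = 19.441 * 1000 / 18.491
dP = 1051.376 kPa
Convert: 1051.376 kPa * 1000.0 = 1.0514e+06 Pa
dP = 1.0514e+06 Pa


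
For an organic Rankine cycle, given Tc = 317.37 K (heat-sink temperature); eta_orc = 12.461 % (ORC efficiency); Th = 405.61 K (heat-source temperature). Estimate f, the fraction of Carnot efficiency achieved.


f = (eta_orc/100) / (1 - Tc/Th)
f = (12.461/100) / (1 - 317.37/405.61)
f = 0.57279


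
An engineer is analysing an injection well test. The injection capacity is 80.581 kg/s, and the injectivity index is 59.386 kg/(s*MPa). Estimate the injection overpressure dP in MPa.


dP = mdot * 1000 / II
dP = 80.581 * 1000 / 59.386
dP = 1356.902 kPa
Convert: 1356.902 kPa * 0.001 = 1.3569 MPa
dP = 1.3569 MPa


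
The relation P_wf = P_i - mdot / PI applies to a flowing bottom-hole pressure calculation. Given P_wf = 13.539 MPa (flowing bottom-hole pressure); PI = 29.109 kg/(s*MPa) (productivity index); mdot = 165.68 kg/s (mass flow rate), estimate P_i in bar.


P_i = P_wf + mdot / PI
P_i = 13.539 + 165.68 / 29.109
P_i = 19.23071 MPa
Convert: 19.23071 MPa * 10.0 = 192.31 bar
P_i = 192.31 bar


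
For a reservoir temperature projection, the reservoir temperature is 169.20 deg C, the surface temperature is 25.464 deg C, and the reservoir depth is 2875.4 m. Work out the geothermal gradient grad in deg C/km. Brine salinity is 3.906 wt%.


grad = (T_res - T_surf) / d * 1000
grad = (169.20 - 25.464) / 2875.4 * 1000
grad = 49.988 deg C/km


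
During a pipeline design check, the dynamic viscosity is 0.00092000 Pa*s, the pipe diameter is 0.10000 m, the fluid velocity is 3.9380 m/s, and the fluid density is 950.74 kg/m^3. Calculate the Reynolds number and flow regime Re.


Step 1: Re = rho*vel*D/mu = 950.74*3.938*0.1/0.00092 = 4.0696e+05
Step 2: Re = 4.0696e+05 > 4000, so flow is turbulent.
Re = 4.0696e+05 (turbulent)


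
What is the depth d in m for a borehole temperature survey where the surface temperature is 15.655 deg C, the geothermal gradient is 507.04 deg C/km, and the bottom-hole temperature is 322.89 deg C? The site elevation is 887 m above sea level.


d = (T_d - T_surf) / grad * 1000
d = (322.89 - 15.655) / 507.04 * 1000
d = 605.94 m


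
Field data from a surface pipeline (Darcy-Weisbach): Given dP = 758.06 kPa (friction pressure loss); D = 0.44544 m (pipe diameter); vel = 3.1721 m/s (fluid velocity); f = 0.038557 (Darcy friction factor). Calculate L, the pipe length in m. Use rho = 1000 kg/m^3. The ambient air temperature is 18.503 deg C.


L = dP*1000*D / (f*rho*vel^2/2)
L = 758.06*1000*0.44544 / (0.038557*1000*3.1721^2/2)
L = 1740.7 m


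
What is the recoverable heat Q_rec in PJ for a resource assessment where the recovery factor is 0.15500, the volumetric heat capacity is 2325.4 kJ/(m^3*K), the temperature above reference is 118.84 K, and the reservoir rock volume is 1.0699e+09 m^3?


Step 1: Q_s = Vr*rhoc*dT/1e12 = 1.0699e+09*2325.4*118.84/1e12 = 295.6674 PJ
Step 2: Q_rec = Q_s * RF = 295.6674 * 0.155 = 45.828 PJ
Q_rec = 45.828 PJ


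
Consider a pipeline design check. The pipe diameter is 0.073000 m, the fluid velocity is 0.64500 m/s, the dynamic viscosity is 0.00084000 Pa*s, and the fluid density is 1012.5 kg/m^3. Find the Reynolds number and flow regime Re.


Step 1: Re = rho*vel*D/mu = 1012.5*0.645*0.073/0.00084 = 56754
Step 2: Re = 56754 > 4000, so flow is turbulent.
Re = 56754 (turbulent)


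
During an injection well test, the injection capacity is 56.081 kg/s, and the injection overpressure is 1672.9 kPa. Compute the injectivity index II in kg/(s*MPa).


II = mdot * 1000 / dP
II = 56.081 * 1000 / 1672.9
II = 33.523 kg/(s*MPa)


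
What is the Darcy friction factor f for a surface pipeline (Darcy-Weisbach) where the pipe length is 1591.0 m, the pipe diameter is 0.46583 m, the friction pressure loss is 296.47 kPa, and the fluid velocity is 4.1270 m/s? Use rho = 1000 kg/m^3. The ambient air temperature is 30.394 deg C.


f = dP*1000 / ((L/D)*(rho*vel^2/2))
f = 296.47*1000 / ((1591.0/0.46583)*(1000*4.1270^2/2))
f = 0.010193


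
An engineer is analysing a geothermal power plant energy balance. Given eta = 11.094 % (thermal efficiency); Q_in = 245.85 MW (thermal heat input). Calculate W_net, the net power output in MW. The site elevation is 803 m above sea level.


W_net = eta / 100 * Q_in
W_net = 11.094 / 100 * 245.85
W_net = 27.275 MW


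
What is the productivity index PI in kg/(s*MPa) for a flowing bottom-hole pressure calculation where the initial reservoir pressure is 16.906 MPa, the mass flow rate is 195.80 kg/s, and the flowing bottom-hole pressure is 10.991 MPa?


PI = mdot / (P_i - P_wf)
PI = 195.80 / (16.906 - 10.991)
PI = 33.102 kg/(s*MPa)


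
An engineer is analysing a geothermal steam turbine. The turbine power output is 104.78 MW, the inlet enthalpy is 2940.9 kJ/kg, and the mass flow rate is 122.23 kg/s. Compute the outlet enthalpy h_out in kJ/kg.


h_out = h_in - P * 1000 / mdot
h_out = 2940.9 - 104.78 * 1000 / 122.23
h_out = 2083.7 kJ/kg


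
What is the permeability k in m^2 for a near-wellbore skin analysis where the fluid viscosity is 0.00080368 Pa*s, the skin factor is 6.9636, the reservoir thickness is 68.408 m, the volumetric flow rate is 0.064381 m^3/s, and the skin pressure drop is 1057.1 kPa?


k = S*q*mu / (2*pi*dP_s*1000*hr)
k = 6.9636*0.064381*0.00080368 / (2*pi*1057.1*1000*68.408)
k = 7.9300e-13 m^2


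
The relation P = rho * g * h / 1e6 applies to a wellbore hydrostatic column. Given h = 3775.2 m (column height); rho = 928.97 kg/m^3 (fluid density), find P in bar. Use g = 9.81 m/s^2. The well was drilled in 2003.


P = rho * g * h / 1e6
P = 928.97 * 9.81 * 3775.2 / 1e6
P = 34.40414 MPa
Convert: 34.40414 MPa * 10.0 = 344.04 bar
P = 344.04 bar


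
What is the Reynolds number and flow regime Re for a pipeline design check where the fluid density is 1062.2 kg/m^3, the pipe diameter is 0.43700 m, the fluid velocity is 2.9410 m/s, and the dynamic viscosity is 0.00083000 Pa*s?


Step 1: Re = rho*vel*D/mu = 1062.2*2.941*0.437/0.00083 = 1.6448e+06
Step 2: Re = 1.6448e+06 > 4000, so flow is turbulent.
Re = 1.6448e+06 (turbulent)


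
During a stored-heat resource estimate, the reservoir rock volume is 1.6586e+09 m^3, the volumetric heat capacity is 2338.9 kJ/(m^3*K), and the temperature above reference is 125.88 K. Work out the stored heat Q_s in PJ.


Q_s = Vr * rhoc * dT / 1e12
Q_s = 1.6586e+09 * 2338.9 * 125.88 / 1e12
Q_s = 488.33 PJ


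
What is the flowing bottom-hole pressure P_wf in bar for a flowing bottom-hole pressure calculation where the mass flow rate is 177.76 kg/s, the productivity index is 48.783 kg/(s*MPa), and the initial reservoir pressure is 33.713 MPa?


P_wf = P_i - mdot / PI
P_wf = 33.713 - 177.76 / 48.783
P_wf = 30.06911 MPa
Convert: 30.06911 MPa * 10.0 = 300.69 bar
P_wf = 300.69 bar


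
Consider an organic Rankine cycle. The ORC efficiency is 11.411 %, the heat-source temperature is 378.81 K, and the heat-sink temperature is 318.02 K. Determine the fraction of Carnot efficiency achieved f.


f = (eta_orc/100) / (1 - Tc/Th)
f = (11.411/100) / (1 - 318.02/378.81)
f = 0.71107


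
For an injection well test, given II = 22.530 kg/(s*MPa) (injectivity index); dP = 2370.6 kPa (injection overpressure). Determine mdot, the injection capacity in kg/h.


mdot = II * dP / 1000
mdot = 22.530 * 2370.6 / 1000
mdot = 53.40962 kg/s
Convert: 53.40962 kg/s * 3600.0 = 1.9227e+05 kg/h
mdot = 1.9227e+05 kg/h


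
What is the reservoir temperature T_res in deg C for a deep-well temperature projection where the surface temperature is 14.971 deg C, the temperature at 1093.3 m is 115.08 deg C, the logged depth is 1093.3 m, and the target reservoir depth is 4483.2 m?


Step 1: grad = (T_d1 - T_surf)/d1 * 1000 = (115.08 - 14.971)/1093.3 * 1000 = 91.56590 deg C/km
Step 2: T_res = T_surf + grad*d2/1000 = 14.971 + 91.56590*4483.2/1000 = 425.48 deg C
T_res = 425.48 deg C


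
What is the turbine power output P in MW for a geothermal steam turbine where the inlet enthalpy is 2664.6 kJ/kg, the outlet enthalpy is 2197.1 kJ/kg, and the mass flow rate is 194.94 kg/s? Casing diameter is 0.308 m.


P = mdot * (h_in - h_out) / 1000
P = 194.94 * (2664.6 - 2197.1) / 1000
P = 91.134 MW


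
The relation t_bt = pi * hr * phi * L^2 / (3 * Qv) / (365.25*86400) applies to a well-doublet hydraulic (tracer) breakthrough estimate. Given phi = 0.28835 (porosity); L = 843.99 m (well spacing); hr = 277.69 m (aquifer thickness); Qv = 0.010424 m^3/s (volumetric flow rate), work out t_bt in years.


t_bt = pi * hr * phi * L^2 / (3 * Qv) / (365.25*86400)
t_bt = pi * 277.69 * 0.28835 * 843.99^2 / (3 * 0.010424) / (365.25*86400)
t_bt = 181.57 years


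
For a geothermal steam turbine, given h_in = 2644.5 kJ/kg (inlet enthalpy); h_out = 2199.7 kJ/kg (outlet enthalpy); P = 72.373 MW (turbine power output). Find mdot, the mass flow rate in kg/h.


mdot = P * 1000 / (h_in - h_out)
mdot = 72.373 * 1000 / (2644.5 - 2199.7)
mdot = 162.7091 kg/s
Convert: 162.7091 kg/s * 3600.0 = 5.8575e+05 kg/h
mdot = 5.8575e+05 kg/h


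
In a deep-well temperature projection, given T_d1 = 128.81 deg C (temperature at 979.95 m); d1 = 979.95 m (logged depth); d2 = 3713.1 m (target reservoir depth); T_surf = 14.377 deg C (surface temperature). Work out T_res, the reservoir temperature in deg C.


Step 1: grad = (T_d1 - T_surf)/d1 * 1000 = (128.81 - 14.377)/979.95 * 1000 = 116.7743 deg C/km
Step 2: T_res = T_surf + grad*d2/1000 = 14.377 + 116.7743*3713.1/1000 = 447.97 deg C
T_res = 447.97 deg C


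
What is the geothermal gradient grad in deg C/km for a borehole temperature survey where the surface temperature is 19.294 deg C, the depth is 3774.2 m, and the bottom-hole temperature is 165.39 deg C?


grad = (T_d - T_surf) / d * 1000
grad = (165.39 - 19.294) / 3774.2 * 1000
grad = 38.709 deg C/km


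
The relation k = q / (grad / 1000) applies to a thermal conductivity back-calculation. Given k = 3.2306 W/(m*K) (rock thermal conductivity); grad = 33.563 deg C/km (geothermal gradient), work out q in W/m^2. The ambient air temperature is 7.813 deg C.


q = k * grad / 1000
q = 3.2306 * 33.563 / 1000
q = 0.10843 W/m^2


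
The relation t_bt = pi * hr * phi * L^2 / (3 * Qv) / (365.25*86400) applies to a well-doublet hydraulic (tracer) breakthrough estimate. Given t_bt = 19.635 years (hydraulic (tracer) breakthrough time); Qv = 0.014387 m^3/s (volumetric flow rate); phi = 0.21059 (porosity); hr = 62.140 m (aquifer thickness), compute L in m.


L = sqrt(t_bt*365.25*86400*3*Qv / (pi*hr*phi))
L = sqrt(19.635*365.25*86400*3*0.014387 / (pi*62.140*0.21059))
L = 806.55 m


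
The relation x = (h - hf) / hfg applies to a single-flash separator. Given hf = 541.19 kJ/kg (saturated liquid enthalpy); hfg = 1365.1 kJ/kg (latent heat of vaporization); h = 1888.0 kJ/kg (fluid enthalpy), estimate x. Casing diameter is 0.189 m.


x = (h - hf) / hfg
x = (1888.0 - 541.19) / 1365.1
x = 0.98660


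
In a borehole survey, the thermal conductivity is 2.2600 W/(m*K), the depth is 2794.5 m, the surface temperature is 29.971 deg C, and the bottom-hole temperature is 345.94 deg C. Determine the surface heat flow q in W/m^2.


Step 1: grad = (T_d - T_surf)/d * 1000 = (345.94 - 29.971)/2794.5 * 1000 = 113.0682 deg C/km
Step 2: q = k * grad / 1000 = 2.26 * 113.0682 / 1000 = 0.25553 W/m^2
q = 0.25553 W/m^2


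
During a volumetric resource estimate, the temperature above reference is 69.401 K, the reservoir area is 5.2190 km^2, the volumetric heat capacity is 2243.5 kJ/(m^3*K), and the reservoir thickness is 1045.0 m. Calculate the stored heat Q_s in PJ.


Step 1: Vr = A*1e6*hr = 5.219*1e6*1045.0 = 5.453855e+09 m^3
Step 2: Q_s = Vr*rhoc*dT/1e12 = 5.453855e+09*2243.5*69.401/1e12 = 849.17 PJ
Q_s = 849.17 PJ


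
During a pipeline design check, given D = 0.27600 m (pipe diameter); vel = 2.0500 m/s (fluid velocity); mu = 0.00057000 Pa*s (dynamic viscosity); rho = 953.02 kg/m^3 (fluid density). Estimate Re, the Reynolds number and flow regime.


Step 1: Re = rho*vel*D/mu = 953.02*2.05*0.276/0.00057 = 9.4600e+05
Step 2: Re = 9.4600e+05 > 4000, so flow is turbulent.
Re = 9.4600e+05 (turbulent)


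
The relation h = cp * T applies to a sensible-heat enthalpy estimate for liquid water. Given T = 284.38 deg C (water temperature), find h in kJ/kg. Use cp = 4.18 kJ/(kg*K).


h = cp * T
h = 4.18 * 284.38
h = 1188.7 kJ/kg


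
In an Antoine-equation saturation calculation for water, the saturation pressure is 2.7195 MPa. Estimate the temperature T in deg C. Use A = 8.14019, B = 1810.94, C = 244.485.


T = B / (A - log10(P_sat * 760 / 0.101325)) - C
T = 1810.94 / (8.14019 - log10(2.7195 * 760 / 0.101325)) - 244.485
T = 228.27 deg C


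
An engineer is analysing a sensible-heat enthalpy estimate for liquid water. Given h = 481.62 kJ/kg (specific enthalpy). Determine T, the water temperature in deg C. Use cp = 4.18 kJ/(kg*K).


T = h / cp
T = 481.62 / 4.18
T = 115.22 deg C


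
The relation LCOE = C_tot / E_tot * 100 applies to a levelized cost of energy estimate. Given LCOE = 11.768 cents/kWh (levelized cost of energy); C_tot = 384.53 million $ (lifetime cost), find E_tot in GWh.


E_tot = C_tot / LCOE * 100
E_tot = 384.53 / 11.768 * 100
E_tot = 3267.6 GWh


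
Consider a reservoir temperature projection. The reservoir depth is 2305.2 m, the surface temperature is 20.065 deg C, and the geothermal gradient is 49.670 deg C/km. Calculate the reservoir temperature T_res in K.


T_res = T_surf + grad * d / 1000
T_res = 20.065 + 49.670 * 2305.2 / 1000
T_res = 134.5643 deg C
Convert to K: 134.5643 + 273.15 = 407.71 K
T_res = 407.71 K


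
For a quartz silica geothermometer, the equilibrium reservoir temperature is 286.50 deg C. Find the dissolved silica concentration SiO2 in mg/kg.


SiO2 = 10^(5.19 - 1309/(T_eq + 273.15))
SiO2 = 10^(5.19 - 1309/(286.50 + 273.15))
SiO2 = 709.64 mg/kg


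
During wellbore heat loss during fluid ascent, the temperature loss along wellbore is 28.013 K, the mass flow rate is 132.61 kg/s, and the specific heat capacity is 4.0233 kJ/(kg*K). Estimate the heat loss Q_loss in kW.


Q_loss = mdot * cp * dT
Q_loss = 132.61 * 4.0233 * 28.013
Q_loss = 14946 kW


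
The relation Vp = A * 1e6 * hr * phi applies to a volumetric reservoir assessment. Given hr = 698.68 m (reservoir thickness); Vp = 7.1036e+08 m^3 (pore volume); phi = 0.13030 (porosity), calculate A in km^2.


A = Vp / (1e6 * hr * phi)
A = 7.1036e+08 / (1e6 * 698.68 * 0.13030)
A = 7.8029 km^2


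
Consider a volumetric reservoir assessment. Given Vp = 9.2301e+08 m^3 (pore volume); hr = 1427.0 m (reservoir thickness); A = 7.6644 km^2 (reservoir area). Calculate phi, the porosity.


phi = Vp / (A * 1e6 * hr)
phi = 9.2301e+08 / (7.6644 * 1e6 * 1427.0)
phi = 0.084393


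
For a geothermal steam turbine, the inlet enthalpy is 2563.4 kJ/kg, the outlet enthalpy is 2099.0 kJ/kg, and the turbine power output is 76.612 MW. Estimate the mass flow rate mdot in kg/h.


mdot = P * 1000 / (h_in - h_out)
mdot = 76.612 * 1000 / (2563.4 - 2099.0)
mdot = 164.9699 kg/s
Convert: 164.9699 kg/s * 3600.0 = 5.9389e+05 kg/h
mdot = 5.9389e+05 kg/h


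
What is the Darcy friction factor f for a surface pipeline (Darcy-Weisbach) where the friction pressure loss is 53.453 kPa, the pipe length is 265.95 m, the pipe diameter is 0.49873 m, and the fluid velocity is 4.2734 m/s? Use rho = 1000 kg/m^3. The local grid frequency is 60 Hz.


f = dP*1000 / ((L/D)*(rho*vel^2/2))
f = 53.453*1000 / ((265.95/0.49873)*(1000*4.2734^2/2))
f = 0.010978


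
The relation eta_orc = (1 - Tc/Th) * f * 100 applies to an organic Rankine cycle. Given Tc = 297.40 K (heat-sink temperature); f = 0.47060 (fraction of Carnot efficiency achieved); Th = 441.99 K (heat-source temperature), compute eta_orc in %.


eta_orc = (1 - Tc/Th) * f * 100
eta_orc = (1 - 297.40/441.99) * 0.47060 * 100
eta_orc = 15.395 %


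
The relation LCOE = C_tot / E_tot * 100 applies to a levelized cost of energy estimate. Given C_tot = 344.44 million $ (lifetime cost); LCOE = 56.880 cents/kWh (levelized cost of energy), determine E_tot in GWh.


E_tot = C_tot / LCOE * 100
E_tot = 344.44 / 56.880 * 100
E_tot = 605.56 GWh


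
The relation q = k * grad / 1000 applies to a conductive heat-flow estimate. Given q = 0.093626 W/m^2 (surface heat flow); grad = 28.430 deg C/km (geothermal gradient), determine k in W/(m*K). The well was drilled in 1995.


k = q * 1000 / grad
k = 0.093626 * 1000 / 28.430
k = 3.2932 W/(m*K)
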